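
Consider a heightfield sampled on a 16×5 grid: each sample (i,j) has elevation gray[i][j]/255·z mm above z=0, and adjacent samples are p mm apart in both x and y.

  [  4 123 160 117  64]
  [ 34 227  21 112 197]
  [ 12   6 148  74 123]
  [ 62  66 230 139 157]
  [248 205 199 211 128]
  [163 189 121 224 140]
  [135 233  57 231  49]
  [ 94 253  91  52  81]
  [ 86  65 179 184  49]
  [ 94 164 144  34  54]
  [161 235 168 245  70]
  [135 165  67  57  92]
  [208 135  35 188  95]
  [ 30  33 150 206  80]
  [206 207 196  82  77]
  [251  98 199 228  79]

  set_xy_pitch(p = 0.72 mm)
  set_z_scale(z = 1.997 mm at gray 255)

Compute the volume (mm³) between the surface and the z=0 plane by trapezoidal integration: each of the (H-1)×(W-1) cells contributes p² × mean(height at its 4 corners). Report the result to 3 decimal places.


height_mm = gray/255 × 1.997; cell vol = 0.72² × mean(4 corners)
unit = 0.72² × 1.997 / (4×255) = 0.00101495 mm³ per gray-sum
row 0: Σ corner-gray over 4 cells = 1819  → 1.8462
row 1: Σ corner-gray over 4 cells = 1542  → 1.5650
row 2: Σ corner-gray over 4 cells = 1680  → 1.7051
row 3: Σ corner-gray over 4 cells = 2695  → 2.7353
row 4: Σ corner-gray over 4 cells = 2977  → 3.0215
row 5: Σ corner-gray over 4 cells = 2597  → 2.6358
row 6: Σ corner-gray over 4 cells = 2193  → 2.2258
row 7: Σ corner-gray over 4 cells = 1958  → 1.9873
row 8: Σ corner-gray over 4 cells = 1823  → 1.8502
row 9: Σ corner-gray over 4 cells = 2359  → 2.3943
row 10: Σ corner-gray over 4 cells = 2332  → 2.3669
row 11: Σ corner-gray over 4 cells = 1824  → 1.8513
row 12: Σ corner-gray over 4 cells = 1907  → 1.9355
row 13: Σ corner-gray over 4 cells = 2141  → 2.1730
row 14: Σ corner-gray over 4 cells = 2633  → 2.6724
Σ rows: total corner-gray = 32480  → 32.9654 mm³

32.965


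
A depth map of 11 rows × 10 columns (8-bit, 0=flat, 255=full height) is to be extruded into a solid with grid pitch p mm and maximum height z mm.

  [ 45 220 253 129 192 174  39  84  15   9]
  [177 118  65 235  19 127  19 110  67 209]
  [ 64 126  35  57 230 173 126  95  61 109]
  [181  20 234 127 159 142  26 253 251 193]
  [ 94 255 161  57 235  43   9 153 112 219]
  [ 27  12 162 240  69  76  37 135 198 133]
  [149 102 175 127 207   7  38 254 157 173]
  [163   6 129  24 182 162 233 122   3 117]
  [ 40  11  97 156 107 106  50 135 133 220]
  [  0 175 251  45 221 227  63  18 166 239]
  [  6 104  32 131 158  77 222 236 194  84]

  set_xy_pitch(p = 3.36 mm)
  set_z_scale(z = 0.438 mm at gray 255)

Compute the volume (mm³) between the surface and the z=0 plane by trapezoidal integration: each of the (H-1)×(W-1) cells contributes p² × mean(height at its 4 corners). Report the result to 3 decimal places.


215.973

height_mm = gray/255 × 0.438; cell vol = 3.36² × mean(4 corners)
unit = 3.36² × 0.438 / (4×255) = 0.00484789 mm³ per gray-sum
row 0: Σ corner-gray over 9 cells = 4172  → 20.2254
row 1: Σ corner-gray over 9 cells = 3885  → 18.8340
row 2: Σ corner-gray over 9 cells = 4777  → 23.1584
row 3: Σ corner-gray over 9 cells = 5161  → 25.0199
row 4: Σ corner-gray over 9 cells = 4381  → 21.2386
row 5: Σ corner-gray over 9 cells = 4474  → 21.6894
row 6: Σ corner-gray over 9 cells = 4458  → 21.6119
row 7: Σ corner-gray over 9 cells = 3852  → 18.6741
row 8: Σ corner-gray over 9 cells = 4421  → 21.4325
row 9: Σ corner-gray over 9 cells = 4969  → 24.0892
Σ rows: total corner-gray = 44550  → 215.9734 mm³


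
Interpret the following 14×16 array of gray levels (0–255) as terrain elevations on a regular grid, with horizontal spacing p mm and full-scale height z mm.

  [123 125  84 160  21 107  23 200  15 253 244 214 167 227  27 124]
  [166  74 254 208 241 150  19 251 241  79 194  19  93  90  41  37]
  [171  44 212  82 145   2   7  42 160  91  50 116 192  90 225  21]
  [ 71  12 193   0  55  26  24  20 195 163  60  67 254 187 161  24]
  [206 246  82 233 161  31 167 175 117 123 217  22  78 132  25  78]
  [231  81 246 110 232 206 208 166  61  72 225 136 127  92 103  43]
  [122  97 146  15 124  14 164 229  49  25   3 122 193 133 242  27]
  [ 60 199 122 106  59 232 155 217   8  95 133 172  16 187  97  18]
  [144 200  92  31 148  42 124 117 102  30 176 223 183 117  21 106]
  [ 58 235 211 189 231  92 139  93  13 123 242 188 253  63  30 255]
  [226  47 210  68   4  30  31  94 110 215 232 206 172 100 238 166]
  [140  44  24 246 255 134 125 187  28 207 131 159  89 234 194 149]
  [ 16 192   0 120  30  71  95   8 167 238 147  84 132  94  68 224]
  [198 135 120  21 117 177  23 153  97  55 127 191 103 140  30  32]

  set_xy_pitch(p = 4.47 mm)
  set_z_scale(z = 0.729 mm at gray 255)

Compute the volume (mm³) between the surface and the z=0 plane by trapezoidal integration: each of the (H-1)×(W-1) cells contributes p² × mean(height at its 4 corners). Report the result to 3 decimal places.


1382.449

height_mm = gray/255 × 0.729; cell vol = 4.47² × mean(4 corners)
unit = 4.47² × 0.729 / (4×255) = 0.0142805 mm³ per gray-sum
row 0: Σ corner-gray over 15 cells = 8092  → 115.5575
row 1: Σ corner-gray over 15 cells = 7219  → 103.0907
row 2: Σ corner-gray over 15 cells = 6037  → 86.2112
row 3: Σ corner-gray over 15 cells = 6831  → 97.5499
row 4: Σ corner-gray over 15 cells = 8306  → 118.6136
row 5: Σ corner-gray over 15 cells = 7665  → 109.4598
row 6: Σ corner-gray over 15 cells = 6935  → 99.0350
row 7: Σ corner-gray over 15 cells = 7136  → 101.9054
row 8: Σ corner-gray over 15 cells = 7979  → 113.9438
row 9: Σ corner-gray over 15 cells = 8423  → 120.2844
row 10: Σ corner-gray over 15 cells = 8309  → 118.6564
row 11: Σ corner-gray over 15 cells = 7535  → 107.6033
row 12: Σ corner-gray over 15 cells = 6340  → 90.5382
Σ rows: total corner-gray = 96807  → 1382.4491 mm³


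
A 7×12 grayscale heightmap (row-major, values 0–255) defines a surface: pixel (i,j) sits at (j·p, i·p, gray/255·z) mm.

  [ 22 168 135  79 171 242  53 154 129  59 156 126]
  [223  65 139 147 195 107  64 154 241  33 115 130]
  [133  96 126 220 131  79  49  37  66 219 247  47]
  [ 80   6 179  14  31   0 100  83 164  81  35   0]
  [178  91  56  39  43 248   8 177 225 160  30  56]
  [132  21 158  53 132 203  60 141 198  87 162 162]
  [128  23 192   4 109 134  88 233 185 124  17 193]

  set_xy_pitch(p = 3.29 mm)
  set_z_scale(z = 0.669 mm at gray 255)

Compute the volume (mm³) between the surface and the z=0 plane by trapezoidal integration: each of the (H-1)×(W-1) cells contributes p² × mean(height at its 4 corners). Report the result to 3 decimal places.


height_mm = gray/255 × 0.669; cell vol = 3.29² × mean(4 corners)
unit = 3.29² × 0.669 / (4×255) = 0.00709934 mm³ per gray-sum
row 0: Σ corner-gray over 11 cells = 5713  → 40.5585
row 1: Σ corner-gray over 11 cells = 5593  → 39.7066
row 2: Σ corner-gray over 11 cells = 4186  → 29.7178
row 3: Σ corner-gray over 11 cells = 3854  → 27.3608
row 4: Σ corner-gray over 11 cells = 5112  → 36.2918
row 5: Σ corner-gray over 11 cells = 5263  → 37.3638
Σ rows: total corner-gray = 29721  → 210.9994 mm³

210.999


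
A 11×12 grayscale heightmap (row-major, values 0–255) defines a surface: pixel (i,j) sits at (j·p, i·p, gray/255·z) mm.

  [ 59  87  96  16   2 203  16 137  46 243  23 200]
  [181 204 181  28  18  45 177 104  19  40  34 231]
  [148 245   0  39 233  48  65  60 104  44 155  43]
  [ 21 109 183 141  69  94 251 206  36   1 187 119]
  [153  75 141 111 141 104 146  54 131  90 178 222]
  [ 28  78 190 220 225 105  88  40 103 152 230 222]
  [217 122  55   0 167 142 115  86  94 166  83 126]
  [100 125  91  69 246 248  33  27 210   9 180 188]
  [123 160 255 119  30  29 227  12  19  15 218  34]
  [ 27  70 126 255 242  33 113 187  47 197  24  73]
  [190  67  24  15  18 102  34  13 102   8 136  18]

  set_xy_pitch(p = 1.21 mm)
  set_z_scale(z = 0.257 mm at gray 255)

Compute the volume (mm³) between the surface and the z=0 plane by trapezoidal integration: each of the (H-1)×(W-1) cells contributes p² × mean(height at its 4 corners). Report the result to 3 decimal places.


height_mm = gray/255 × 0.257; cell vol = 1.21² × mean(4 corners)
unit = 1.21² × 0.257 / (4×255) = 0.000368896 mm³ per gray-sum
row 0: Σ corner-gray over 11 cells = 4109  → 1.5158
row 1: Σ corner-gray over 11 cells = 4289  → 1.5822
row 2: Σ corner-gray over 11 cells = 4871  → 1.7969
row 3: Σ corner-gray over 11 cells = 5411  → 1.9961
row 4: Σ corner-gray over 11 cells = 5829  → 2.1503
row 5: Σ corner-gray over 11 cells = 5515  → 2.0345
row 6: Σ corner-gray over 11 cells = 5167  → 1.9061
row 7: Σ corner-gray over 11 cells = 5089  → 1.8773
row 8: Σ corner-gray over 11 cells = 5013  → 1.8493
row 9: Σ corner-gray over 11 cells = 3934  → 1.4512
Σ rows: total corner-gray = 49227  → 18.1596 mm³

18.160


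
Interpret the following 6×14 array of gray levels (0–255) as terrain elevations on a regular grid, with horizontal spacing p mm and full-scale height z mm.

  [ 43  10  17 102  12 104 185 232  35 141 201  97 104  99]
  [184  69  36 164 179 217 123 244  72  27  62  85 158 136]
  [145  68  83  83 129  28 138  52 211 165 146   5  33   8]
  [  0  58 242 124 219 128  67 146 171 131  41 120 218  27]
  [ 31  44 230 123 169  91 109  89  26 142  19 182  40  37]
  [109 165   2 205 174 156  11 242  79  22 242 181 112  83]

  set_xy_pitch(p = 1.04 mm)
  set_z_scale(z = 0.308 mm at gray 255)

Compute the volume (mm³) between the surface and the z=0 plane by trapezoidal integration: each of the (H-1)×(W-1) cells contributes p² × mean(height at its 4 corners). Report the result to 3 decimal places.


height_mm = gray/255 × 0.308; cell vol = 1.04² × mean(4 corners)
unit = 1.04² × 0.308 / (4×255) = 0.000326601 mm³ per gray-sum
row 0: Σ corner-gray over 13 cells = 5814  → 1.8989
row 1: Σ corner-gray over 13 cells = 5627  → 1.8378
row 2: Σ corner-gray over 13 cells = 5792  → 1.8917
row 3: Σ corner-gray over 13 cells = 5953  → 1.9443
row 4: Σ corner-gray over 13 cells = 5970  → 1.9498
Σ rows: total corner-gray = 29156  → 9.5224 mm³

9.522


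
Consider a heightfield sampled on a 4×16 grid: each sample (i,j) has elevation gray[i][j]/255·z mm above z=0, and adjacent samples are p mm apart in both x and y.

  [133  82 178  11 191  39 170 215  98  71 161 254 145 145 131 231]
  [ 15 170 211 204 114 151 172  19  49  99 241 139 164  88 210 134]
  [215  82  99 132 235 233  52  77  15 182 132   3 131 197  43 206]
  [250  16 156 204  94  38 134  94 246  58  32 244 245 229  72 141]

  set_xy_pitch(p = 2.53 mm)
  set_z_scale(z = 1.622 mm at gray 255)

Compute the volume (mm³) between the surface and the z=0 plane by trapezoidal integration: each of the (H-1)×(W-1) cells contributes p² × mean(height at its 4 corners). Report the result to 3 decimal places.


height_mm = gray/255 × 1.622; cell vol = 2.53² × mean(4 corners)
unit = 2.53² × 1.622 / (4×255) = 0.0101787 mm³ per gray-sum
row 0: Σ corner-gray over 15 cells = 8357  → 85.0633
row 1: Σ corner-gray over 15 cells = 7858  → 79.9841
row 2: Σ corner-gray over 15 cells = 7762  → 79.0070
Σ rows: total corner-gray = 23977  → 244.0544 mm³

244.054


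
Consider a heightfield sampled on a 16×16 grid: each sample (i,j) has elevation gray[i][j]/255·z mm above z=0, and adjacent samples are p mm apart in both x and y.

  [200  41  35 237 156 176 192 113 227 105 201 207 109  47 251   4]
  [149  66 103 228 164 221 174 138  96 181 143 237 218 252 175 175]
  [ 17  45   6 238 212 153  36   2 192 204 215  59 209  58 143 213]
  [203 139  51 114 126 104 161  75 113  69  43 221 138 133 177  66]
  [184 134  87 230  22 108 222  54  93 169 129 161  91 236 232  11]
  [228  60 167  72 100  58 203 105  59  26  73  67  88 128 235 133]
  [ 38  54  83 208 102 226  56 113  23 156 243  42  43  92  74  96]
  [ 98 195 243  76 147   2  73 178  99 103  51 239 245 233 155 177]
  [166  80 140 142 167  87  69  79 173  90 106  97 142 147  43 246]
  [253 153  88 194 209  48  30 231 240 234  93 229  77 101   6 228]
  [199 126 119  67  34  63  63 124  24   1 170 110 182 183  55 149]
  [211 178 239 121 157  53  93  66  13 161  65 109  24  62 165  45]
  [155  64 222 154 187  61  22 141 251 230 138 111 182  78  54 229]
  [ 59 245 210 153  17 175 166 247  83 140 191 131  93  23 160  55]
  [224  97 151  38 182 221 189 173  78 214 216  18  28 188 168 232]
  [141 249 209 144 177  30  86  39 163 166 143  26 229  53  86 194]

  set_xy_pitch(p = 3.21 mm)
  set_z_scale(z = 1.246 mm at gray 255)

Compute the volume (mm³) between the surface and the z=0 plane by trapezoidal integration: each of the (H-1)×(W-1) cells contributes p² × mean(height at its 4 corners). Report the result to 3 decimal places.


1470.672

height_mm = gray/255 × 1.246; cell vol = 3.21² × mean(4 corners)
unit = 3.21² × 1.246 / (4×255) = 0.0125872 mm³ per gray-sum
row 0: Σ corner-gray over 15 cells = 9514  → 119.7543
row 1: Σ corner-gray over 15 cells = 8890  → 111.8999
row 2: Σ corner-gray over 15 cells = 7371  → 92.7800
row 3: Σ corner-gray over 15 cells = 7728  → 97.2736
row 4: Σ corner-gray over 15 cells = 7374  → 92.8178
row 5: Σ corner-gray over 15 cells = 6407  → 80.6460
row 6: Σ corner-gray over 15 cells = 7517  → 94.6177
row 7: Σ corner-gray over 15 cells = 7889  → 99.3001
row 8: Σ corner-gray over 15 cells = 7883  → 99.2246
row 9: Σ corner-gray over 15 cells = 7337  → 92.3520
row 10: Σ corner-gray over 15 cells = 6258  → 78.7705
row 11: Σ corner-gray over 15 cells = 7442  → 93.6737
row 12: Σ corner-gray over 15 cells = 8356  → 105.1784
row 13: Σ corner-gray over 15 cells = 8560  → 107.7461
row 14: Σ corner-gray over 15 cells = 8313  → 104.6371
Σ rows: total corner-gray = 116839  → 1470.6718 mm³


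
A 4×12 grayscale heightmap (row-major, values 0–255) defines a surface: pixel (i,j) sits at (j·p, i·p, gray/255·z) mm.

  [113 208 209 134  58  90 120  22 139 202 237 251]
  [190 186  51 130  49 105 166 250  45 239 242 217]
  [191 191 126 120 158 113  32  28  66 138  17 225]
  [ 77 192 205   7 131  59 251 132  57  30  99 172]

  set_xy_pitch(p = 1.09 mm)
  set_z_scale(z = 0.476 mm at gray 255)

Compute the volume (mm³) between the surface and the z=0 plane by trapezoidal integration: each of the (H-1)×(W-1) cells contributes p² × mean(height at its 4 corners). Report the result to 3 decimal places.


height_mm = gray/255 × 0.476; cell vol = 1.09² × mean(4 corners)
unit = 1.09² × 0.476 / (4×255) = 0.000554447 mm³ per gray-sum
row 0: Σ corner-gray over 11 cells = 6535  → 3.6233
row 1: Σ corner-gray over 11 cells = 5727  → 3.1753
row 2: Σ corner-gray over 11 cells = 4969  → 2.7550
Σ rows: total corner-gray = 17231  → 9.5537 mm³

9.554


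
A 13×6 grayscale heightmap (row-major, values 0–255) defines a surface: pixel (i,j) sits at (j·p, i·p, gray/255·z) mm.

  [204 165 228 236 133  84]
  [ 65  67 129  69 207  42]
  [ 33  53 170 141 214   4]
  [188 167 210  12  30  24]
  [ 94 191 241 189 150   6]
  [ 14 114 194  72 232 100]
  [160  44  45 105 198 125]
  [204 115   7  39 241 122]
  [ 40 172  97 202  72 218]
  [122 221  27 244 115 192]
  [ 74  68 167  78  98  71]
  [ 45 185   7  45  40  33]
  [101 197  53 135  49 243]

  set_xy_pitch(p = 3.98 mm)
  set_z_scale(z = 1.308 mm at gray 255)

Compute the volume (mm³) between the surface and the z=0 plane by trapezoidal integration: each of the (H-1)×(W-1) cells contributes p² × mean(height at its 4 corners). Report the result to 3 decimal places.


height_mm = gray/255 × 1.308; cell vol = 3.98² × mean(4 corners)
unit = 3.98² × 1.308 / (4×255) = 0.020313 mm³ per gray-sum
row 0: Σ corner-gray over 5 cells = 2863  → 58.1561
row 1: Σ corner-gray over 5 cells = 2244  → 45.5823
row 2: Σ corner-gray over 5 cells = 2243  → 45.5620
row 3: Σ corner-gray over 5 cells = 2692  → 54.6826
row 4: Σ corner-gray over 5 cells = 2980  → 60.5327
row 5: Σ corner-gray over 5 cells = 2407  → 48.8934
row 6: Σ corner-gray over 5 cells = 2199  → 44.6683
row 7: Σ corner-gray over 5 cells = 2474  → 50.2543
row 8: Σ corner-gray over 5 cells = 2872  → 58.3389
row 9: Σ corner-gray over 5 cells = 2495  → 50.6809
row 10: Σ corner-gray over 5 cells = 1599  → 32.4805
row 11: Σ corner-gray over 5 cells = 1844  → 37.4571
Σ rows: total corner-gray = 28912  → 587.2890 mm³

587.289


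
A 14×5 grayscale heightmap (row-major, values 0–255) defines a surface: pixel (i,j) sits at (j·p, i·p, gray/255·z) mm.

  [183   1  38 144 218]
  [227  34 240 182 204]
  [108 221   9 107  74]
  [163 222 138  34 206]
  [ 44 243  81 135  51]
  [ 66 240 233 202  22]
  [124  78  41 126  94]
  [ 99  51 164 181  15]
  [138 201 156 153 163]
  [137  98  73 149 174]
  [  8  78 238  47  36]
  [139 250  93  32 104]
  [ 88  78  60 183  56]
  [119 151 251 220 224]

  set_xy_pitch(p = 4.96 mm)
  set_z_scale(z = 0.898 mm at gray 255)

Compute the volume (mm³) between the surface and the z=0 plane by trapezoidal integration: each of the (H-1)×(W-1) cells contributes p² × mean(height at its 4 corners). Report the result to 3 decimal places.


height_mm = gray/255 × 0.898; cell vol = 4.96² × mean(4 corners)
unit = 4.96² × 0.898 / (4×255) = 0.0216591 mm³ per gray-sum
row 0: Σ corner-gray over 4 cells = 2110  → 45.7006
row 1: Σ corner-gray over 4 cells = 2199  → 47.6283
row 2: Σ corner-gray over 4 cells = 2013  → 43.5997
row 3: Σ corner-gray over 4 cells = 2170  → 47.0002
row 4: Σ corner-gray over 4 cells = 2451  → 53.0863
row 5: Σ corner-gray over 4 cells = 2146  → 46.4803
row 6: Σ corner-gray over 4 cells = 1614  → 34.9577
row 7: Σ corner-gray over 4 cells = 2227  → 48.2347
row 8: Σ corner-gray over 4 cells = 2272  → 49.2094
row 9: Σ corner-gray over 4 cells = 1721  → 37.2752
row 10: Σ corner-gray over 4 cells = 1763  → 38.1849
row 11: Σ corner-gray over 4 cells = 1779  → 38.5315
row 12: Σ corner-gray over 4 cells = 2373  → 51.3969
Σ rows: total corner-gray = 26838  → 581.2857 mm³

581.286


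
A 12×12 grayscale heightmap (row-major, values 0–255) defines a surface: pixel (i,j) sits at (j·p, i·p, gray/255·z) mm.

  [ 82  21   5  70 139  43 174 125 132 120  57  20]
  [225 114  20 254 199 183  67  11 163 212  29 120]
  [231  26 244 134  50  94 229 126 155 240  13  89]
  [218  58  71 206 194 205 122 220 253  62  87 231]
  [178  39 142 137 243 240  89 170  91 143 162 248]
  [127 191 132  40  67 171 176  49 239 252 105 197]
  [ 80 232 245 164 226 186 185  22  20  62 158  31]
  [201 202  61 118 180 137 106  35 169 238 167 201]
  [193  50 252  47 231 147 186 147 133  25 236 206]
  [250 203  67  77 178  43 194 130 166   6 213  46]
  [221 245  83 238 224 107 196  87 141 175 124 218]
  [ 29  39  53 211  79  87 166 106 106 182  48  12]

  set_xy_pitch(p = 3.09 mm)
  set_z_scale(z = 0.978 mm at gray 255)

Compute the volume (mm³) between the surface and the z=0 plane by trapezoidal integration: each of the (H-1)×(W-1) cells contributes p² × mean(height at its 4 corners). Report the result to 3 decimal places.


620.916

height_mm = gray/255 × 0.978; cell vol = 3.09² × mean(4 corners)
unit = 3.09² × 0.978 / (4×255) = 0.00915494 mm³ per gray-sum
row 0: Σ corner-gray over 11 cells = 4723  → 43.2388
row 1: Σ corner-gray over 11 cells = 5791  → 53.0163
row 2: Σ corner-gray over 11 cells = 6347  → 58.1064
row 3: Σ corner-gray over 11 cells = 6743  → 61.7318
row 4: Σ corner-gray over 11 cells = 6506  → 59.5621
row 5: Σ corner-gray over 11 cells = 6279  → 57.4839
row 6: Σ corner-gray over 11 cells = 6339  → 58.0332
row 7: Σ corner-gray over 11 cells = 6535  → 59.8276
row 8: Σ corner-gray over 11 cells = 6157  → 56.3670
row 9: Σ corner-gray over 11 cells = 6529  → 59.7726
row 10: Σ corner-gray over 11 cells = 5874  → 53.7761
Σ rows: total corner-gray = 67823  → 620.9157 mm³


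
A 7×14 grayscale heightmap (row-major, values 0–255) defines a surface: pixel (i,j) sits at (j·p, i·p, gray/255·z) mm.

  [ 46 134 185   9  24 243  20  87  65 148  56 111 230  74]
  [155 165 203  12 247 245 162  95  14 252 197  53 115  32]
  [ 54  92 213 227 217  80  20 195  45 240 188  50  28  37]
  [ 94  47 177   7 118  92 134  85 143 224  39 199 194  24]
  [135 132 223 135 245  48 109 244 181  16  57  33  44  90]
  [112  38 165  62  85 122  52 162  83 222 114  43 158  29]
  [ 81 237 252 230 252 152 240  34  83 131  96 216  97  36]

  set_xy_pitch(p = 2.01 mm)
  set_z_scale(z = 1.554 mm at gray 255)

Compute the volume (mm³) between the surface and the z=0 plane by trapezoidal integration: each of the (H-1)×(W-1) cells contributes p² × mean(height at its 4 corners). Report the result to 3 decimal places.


238.656

height_mm = gray/255 × 1.554; cell vol = 2.01² × mean(4 corners)
unit = 2.01² × 1.554 / (4×255) = 0.00615521 mm³ per gray-sum
row 0: Σ corner-gray over 13 cells = 6451  → 39.7073
row 1: Σ corner-gray over 13 cells = 6988  → 43.0126
row 2: Σ corner-gray over 13 cells = 6317  → 38.8825
row 3: Σ corner-gray over 13 cells = 6195  → 38.1315
row 4: Σ corner-gray over 13 cells = 5912  → 36.3896
row 5: Σ corner-gray over 13 cells = 6910  → 42.5325
Σ rows: total corner-gray = 38773  → 238.6560 mm³


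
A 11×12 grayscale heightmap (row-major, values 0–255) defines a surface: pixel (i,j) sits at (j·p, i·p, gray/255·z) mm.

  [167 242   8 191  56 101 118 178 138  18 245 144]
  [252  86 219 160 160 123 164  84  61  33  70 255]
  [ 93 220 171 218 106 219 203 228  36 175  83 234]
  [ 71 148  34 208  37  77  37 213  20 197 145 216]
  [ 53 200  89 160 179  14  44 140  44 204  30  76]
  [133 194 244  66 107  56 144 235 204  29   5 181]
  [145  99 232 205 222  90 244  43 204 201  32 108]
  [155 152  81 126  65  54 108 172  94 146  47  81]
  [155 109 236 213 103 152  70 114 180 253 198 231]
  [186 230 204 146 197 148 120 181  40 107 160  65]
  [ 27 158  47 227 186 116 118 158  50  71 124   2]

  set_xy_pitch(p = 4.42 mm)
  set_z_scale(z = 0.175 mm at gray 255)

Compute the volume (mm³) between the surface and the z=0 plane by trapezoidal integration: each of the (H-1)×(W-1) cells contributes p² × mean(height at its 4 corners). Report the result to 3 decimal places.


height_mm = gray/255 × 0.175; cell vol = 4.42² × mean(4 corners)
unit = 4.42² × 0.175 / (4×255) = 0.00335183 mm³ per gray-sum
row 0: Σ corner-gray over 11 cells = 5728  → 19.1993
row 1: Σ corner-gray over 11 cells = 6472  → 21.6931
row 2: Σ corner-gray over 11 cells = 6164  → 20.6607
row 3: Σ corner-gray over 11 cells = 4856  → 16.2765
row 4: Σ corner-gray over 11 cells = 5219  → 17.4932
row 5: Σ corner-gray over 11 cells = 6279  → 21.0462
row 6: Σ corner-gray over 11 cells = 5723  → 19.1825
row 7: Σ corner-gray over 11 cells = 5968  → 20.0037
row 8: Σ corner-gray over 11 cells = 6959  → 23.3254
row 9: Σ corner-gray over 11 cells = 5856  → 19.6283
Σ rows: total corner-gray = 59224  → 198.5090 mm³

198.509


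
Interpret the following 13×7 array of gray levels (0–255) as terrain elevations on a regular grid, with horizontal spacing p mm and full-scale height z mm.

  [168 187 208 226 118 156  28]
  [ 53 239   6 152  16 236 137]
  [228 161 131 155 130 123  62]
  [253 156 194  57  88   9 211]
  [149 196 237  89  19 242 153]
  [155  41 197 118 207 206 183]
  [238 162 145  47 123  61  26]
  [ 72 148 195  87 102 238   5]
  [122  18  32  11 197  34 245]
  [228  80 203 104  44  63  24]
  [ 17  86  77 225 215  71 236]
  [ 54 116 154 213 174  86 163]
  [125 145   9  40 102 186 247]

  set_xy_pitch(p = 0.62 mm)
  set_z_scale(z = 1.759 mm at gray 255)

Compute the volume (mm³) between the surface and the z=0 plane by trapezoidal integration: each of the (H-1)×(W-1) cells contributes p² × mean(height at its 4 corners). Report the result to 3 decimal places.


height_mm = gray/255 × 1.759; cell vol = 0.62² × mean(4 corners)
unit = 0.62² × 1.759 / (4×255) = 0.000662902 mm³ per gray-sum
row 0: Σ corner-gray over 6 cells = 3474  → 2.3029
row 1: Σ corner-gray over 6 cells = 3178  → 2.1067
row 2: Σ corner-gray over 6 cells = 3162  → 2.0961
row 3: Σ corner-gray over 6 cells = 3340  → 2.2141
row 4: Σ corner-gray over 6 cells = 3744  → 2.4819
row 5: Σ corner-gray over 6 cells = 3216  → 2.1319
row 6: Σ corner-gray over 6 cells = 2957  → 1.9602
row 7: Σ corner-gray over 6 cells = 2568  → 1.7023
row 8: Σ corner-gray over 6 cells = 2191  → 1.4524
row 9: Σ corner-gray over 6 cells = 2841  → 1.8833
row 10: Σ corner-gray over 6 cells = 3304  → 2.1902
row 11: Σ corner-gray over 6 cells = 3039  → 2.0146
Σ rows: total corner-gray = 37014  → 24.5366 mm³

24.537


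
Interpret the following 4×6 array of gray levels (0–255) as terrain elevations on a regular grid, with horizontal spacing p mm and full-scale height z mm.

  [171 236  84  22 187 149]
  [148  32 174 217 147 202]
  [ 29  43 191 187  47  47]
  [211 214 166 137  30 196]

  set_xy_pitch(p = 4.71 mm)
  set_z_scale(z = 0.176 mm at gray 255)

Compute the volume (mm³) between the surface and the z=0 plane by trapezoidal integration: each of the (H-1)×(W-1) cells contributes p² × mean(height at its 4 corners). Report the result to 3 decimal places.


30.175

height_mm = gray/255 × 0.176; cell vol = 4.71² × mean(4 corners)
unit = 4.71² × 0.176 / (4×255) = 0.00382784 mm³ per gray-sum
row 0: Σ corner-gray over 5 cells = 2868  → 10.9783
row 1: Σ corner-gray over 5 cells = 2502  → 9.5773
row 2: Σ corner-gray over 5 cells = 2513  → 9.6194
Σ rows: total corner-gray = 7883  → 30.1749 mm³


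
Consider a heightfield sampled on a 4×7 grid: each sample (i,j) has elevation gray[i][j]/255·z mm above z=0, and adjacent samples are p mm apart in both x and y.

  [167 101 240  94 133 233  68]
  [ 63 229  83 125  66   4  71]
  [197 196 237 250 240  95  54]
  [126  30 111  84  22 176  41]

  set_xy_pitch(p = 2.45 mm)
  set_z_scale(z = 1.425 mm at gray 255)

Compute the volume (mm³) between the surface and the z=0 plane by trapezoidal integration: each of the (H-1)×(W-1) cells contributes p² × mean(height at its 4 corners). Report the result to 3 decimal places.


81.510

height_mm = gray/255 × 1.425; cell vol = 2.45² × mean(4 corners)
unit = 2.45² × 1.425 / (4×255) = 0.00838585 mm³ per gray-sum
row 0: Σ corner-gray over 6 cells = 2985  → 25.0317
row 1: Σ corner-gray over 6 cells = 3435  → 28.8054
row 2: Σ corner-gray over 6 cells = 3300  → 27.6733
Σ rows: total corner-gray = 9720  → 81.5104 mm³


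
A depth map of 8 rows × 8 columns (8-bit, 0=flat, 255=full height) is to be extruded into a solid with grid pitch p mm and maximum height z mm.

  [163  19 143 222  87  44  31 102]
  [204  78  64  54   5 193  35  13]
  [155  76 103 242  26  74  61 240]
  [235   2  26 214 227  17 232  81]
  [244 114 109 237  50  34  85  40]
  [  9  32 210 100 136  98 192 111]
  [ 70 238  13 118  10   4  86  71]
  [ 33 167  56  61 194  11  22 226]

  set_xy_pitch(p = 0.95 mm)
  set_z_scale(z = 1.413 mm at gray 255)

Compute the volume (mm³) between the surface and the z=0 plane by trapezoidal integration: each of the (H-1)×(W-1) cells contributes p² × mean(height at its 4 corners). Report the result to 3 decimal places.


24.960

height_mm = gray/255 × 1.413; cell vol = 0.95² × mean(4 corners)
unit = 0.95² × 1.413 / (4×255) = 0.00125023 mm³ per gray-sum
row 0: Σ corner-gray over 7 cells = 2432  → 3.0406
row 1: Σ corner-gray over 7 cells = 2634  → 3.2931
row 2: Σ corner-gray over 7 cells = 3311  → 4.1395
row 3: Σ corner-gray over 7 cells = 3294  → 4.1183
row 4: Σ corner-gray over 7 cells = 3198  → 3.9982
row 5: Σ corner-gray over 7 cells = 2735  → 3.4194
row 6: Σ corner-gray over 7 cells = 2360  → 2.9505
Σ rows: total corner-gray = 19964  → 24.9596 mm³


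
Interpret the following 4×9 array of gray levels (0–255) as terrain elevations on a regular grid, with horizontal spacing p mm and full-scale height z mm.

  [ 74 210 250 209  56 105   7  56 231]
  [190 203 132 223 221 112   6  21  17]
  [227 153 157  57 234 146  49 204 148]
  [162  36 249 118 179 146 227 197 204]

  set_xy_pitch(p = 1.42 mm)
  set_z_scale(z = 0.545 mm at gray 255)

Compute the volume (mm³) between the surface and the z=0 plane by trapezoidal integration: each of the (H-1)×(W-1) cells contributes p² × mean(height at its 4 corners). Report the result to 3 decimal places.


14.649

height_mm = gray/255 × 0.545; cell vol = 1.42² × mean(4 corners)
unit = 1.42² × 0.545 / (4×255) = 0.00107739 mm³ per gray-sum
row 0: Σ corner-gray over 8 cells = 4134  → 4.4539
row 1: Σ corner-gray over 8 cells = 4418  → 4.7599
row 2: Σ corner-gray over 8 cells = 5045  → 5.4354
Σ rows: total corner-gray = 13597  → 14.6493 mm³


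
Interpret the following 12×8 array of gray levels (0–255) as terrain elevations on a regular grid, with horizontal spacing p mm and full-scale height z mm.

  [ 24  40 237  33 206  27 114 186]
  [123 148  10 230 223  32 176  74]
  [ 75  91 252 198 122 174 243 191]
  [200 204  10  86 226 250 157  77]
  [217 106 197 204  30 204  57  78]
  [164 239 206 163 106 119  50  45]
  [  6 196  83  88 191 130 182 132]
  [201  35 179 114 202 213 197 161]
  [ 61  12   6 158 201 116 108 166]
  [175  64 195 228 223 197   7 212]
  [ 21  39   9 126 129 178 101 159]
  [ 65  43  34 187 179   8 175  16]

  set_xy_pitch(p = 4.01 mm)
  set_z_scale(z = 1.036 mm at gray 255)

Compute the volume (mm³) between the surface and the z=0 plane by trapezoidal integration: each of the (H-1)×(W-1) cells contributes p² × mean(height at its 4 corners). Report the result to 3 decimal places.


height_mm = gray/255 × 1.036; cell vol = 4.01² × mean(4 corners)
unit = 4.01² × 1.036 / (4×255) = 0.0163323 mm³ per gray-sum
row 0: Σ corner-gray over 7 cells = 3359  → 54.8603
row 1: Σ corner-gray over 7 cells = 4261  → 69.5921
row 2: Σ corner-gray over 7 cells = 4569  → 74.6224
row 3: Σ corner-gray over 7 cells = 4034  → 65.8846
row 4: Σ corner-gray over 7 cells = 3866  → 63.1408
row 5: Σ corner-gray over 7 cells = 3853  → 62.9285
row 6: Σ corner-gray over 7 cells = 4120  → 67.2892
row 7: Σ corner-gray over 7 cells = 3671  → 59.9560
row 8: Σ corner-gray over 7 cells = 3644  → 59.5150
row 9: Σ corner-gray over 7 cells = 3559  → 58.1268
row 10: Σ corner-gray over 7 cells = 2677  → 43.7217
Σ rows: total corner-gray = 41613  → 679.6375 mm³

679.638


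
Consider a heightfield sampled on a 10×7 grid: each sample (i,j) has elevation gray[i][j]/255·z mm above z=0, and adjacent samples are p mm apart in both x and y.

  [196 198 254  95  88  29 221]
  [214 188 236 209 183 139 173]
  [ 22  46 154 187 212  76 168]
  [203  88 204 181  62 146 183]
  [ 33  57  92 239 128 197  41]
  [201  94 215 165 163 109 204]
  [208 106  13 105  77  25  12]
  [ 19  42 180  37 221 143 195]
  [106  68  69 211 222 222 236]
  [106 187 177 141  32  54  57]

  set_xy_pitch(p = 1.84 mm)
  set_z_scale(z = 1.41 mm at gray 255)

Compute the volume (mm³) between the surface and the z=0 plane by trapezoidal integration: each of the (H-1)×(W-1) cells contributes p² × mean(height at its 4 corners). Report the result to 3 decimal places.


138.390

height_mm = gray/255 × 1.41; cell vol = 1.84² × mean(4 corners)
unit = 1.84² × 1.41 / (4×255) = 0.00468009 mm³ per gray-sum
row 0: Σ corner-gray over 6 cells = 4042  → 18.9169
row 1: Σ corner-gray over 6 cells = 3837  → 17.9575
row 2: Σ corner-gray over 6 cells = 3288  → 15.3881
row 3: Σ corner-gray over 6 cells = 3248  → 15.2009
row 4: Σ corner-gray over 6 cells = 3397  → 15.8983
row 5: Σ corner-gray over 6 cells = 2769  → 12.9592
row 6: Σ corner-gray over 6 cells = 2332  → 10.9140
row 7: Σ corner-gray over 6 cells = 3386  → 15.8468
row 8: Σ corner-gray over 6 cells = 3271  → 15.3086
Σ rows: total corner-gray = 29570  → 138.3904 mm³


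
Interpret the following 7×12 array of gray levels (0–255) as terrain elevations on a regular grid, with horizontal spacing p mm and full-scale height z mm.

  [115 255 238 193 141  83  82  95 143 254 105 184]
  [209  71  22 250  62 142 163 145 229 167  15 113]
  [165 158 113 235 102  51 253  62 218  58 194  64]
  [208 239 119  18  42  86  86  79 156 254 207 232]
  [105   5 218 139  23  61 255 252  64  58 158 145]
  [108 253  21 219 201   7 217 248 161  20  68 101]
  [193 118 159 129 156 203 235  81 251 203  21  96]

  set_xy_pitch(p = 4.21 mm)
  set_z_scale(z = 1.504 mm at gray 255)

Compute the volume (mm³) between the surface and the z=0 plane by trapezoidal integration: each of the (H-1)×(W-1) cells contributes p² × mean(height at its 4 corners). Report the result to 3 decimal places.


950.088

height_mm = gray/255 × 1.504; cell vol = 4.21² × mean(4 corners)
unit = 4.21² × 1.504 / (4×255) = 0.0261344 mm³ per gray-sum
row 0: Σ corner-gray over 11 cells = 6331  → 165.4566
row 1: Σ corner-gray over 11 cells = 5971  → 156.0483
row 2: Σ corner-gray over 11 cells = 6129  → 160.1775
row 3: Σ corner-gray over 11 cells = 5728  → 149.6976
row 4: Σ corner-gray over 11 cells = 5755  → 150.4032
row 5: Σ corner-gray over 11 cells = 6440  → 168.3053
Σ rows: total corner-gray = 36354  → 950.0885 mm³


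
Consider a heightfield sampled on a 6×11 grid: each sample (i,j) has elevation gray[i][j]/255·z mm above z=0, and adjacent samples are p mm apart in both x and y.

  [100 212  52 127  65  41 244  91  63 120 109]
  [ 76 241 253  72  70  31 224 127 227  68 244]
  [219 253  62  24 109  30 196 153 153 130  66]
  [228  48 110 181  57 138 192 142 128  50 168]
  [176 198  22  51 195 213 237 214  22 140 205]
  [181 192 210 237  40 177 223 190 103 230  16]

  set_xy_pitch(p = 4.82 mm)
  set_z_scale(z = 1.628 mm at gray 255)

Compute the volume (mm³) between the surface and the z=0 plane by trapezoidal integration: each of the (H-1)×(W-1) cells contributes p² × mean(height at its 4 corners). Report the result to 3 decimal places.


height_mm = gray/255 × 1.628; cell vol = 4.82² × mean(4 corners)
unit = 4.82² × 1.628 / (4×255) = 0.0370807 mm³ per gray-sum
row 0: Σ corner-gray over 10 cells = 5185  → 192.2636
row 1: Σ corner-gray over 10 cells = 5451  → 202.1271
row 2: Σ corner-gray over 10 cells = 4993  → 185.1441
row 3: Σ corner-gray over 10 cells = 5453  → 202.2012
row 4: Σ corner-gray over 10 cells = 6366  → 236.0559
Σ rows: total corner-gray = 27448  → 1017.7919 mm³

1017.792


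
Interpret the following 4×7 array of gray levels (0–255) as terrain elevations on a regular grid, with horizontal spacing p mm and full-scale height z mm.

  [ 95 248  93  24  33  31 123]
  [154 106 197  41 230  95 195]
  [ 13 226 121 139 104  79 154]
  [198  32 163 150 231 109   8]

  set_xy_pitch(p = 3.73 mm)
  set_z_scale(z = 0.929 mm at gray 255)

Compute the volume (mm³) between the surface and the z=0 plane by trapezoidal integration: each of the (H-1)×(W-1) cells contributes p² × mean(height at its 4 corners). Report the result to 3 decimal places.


height_mm = gray/255 × 0.929; cell vol = 3.73² × mean(4 corners)
unit = 3.73² × 0.929 / (4×255) = 0.0126717 mm³ per gray-sum
row 0: Σ corner-gray over 6 cells = 2763  → 35.0118
row 1: Σ corner-gray over 6 cells = 3192  → 40.4479
row 2: Σ corner-gray over 6 cells = 3081  → 39.0414
Σ rows: total corner-gray = 9036  → 114.5010 mm³

114.501


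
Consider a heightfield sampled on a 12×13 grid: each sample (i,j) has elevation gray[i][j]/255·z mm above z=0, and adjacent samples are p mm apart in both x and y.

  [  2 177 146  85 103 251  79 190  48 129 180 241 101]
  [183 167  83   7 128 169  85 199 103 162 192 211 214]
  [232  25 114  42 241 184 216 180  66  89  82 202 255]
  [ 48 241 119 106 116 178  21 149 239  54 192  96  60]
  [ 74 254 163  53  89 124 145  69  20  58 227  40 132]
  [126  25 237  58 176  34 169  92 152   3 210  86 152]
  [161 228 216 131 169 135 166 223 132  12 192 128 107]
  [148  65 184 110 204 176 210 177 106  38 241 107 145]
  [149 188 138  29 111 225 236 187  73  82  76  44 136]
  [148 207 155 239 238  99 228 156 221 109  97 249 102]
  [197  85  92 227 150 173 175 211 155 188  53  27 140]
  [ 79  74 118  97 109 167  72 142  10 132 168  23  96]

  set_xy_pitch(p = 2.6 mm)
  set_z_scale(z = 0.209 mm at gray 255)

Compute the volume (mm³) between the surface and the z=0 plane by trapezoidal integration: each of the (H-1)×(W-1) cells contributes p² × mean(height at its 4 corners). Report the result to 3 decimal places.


100.337

height_mm = gray/255 × 0.209; cell vol = 2.6² × mean(4 corners)
unit = 2.6² × 0.209 / (4×255) = 0.00138514 mm³ per gray-sum
row 0: Σ corner-gray over 12 cells = 6770  → 9.3774
row 1: Σ corner-gray over 12 cells = 6778  → 9.3885
row 2: Σ corner-gray over 12 cells = 6499  → 9.0020
row 3: Σ corner-gray over 12 cells = 5820  → 8.0615
row 4: Σ corner-gray over 12 cells = 5452  → 7.5518
row 5: Σ corner-gray over 12 cells = 6494  → 8.9951
row 6: Σ corner-gray over 12 cells = 7261  → 10.0575
row 7: Σ corner-gray over 12 cells = 6592  → 9.1308
row 8: Σ corner-gray over 12 cells = 7309  → 10.1240
row 9: Σ corner-gray over 12 cells = 7655  → 10.6032
row 10: Σ corner-gray over 12 cells = 5808  → 8.0449
Σ rows: total corner-gray = 72438  → 100.3366 mm³


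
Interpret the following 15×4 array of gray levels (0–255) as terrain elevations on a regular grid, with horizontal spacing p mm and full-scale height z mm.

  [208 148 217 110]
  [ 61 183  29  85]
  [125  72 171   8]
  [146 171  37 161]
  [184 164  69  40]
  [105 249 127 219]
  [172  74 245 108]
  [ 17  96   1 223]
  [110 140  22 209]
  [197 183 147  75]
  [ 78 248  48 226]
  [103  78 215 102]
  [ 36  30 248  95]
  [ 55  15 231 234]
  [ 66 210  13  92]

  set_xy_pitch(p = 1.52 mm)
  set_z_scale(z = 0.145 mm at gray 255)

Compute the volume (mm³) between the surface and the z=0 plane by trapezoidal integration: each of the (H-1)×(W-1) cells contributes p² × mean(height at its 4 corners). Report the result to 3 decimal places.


6.954

height_mm = gray/255 × 0.145; cell vol = 1.52² × mean(4 corners)
unit = 1.52² × 0.145 / (4×255) = 0.000328439 mm³ per gray-sum
row 0: Σ corner-gray over 3 cells = 1618  → 0.5314
row 1: Σ corner-gray over 3 cells = 1189  → 0.3905
row 2: Σ corner-gray over 3 cells = 1342  → 0.4408
row 3: Σ corner-gray over 3 cells = 1413  → 0.4641
row 4: Σ corner-gray over 3 cells = 1766  → 0.5800
row 5: Σ corner-gray over 3 cells = 1994  → 0.6549
row 6: Σ corner-gray over 3 cells = 1352  → 0.4440
row 7: Σ corner-gray over 3 cells = 1077  → 0.3537
row 8: Σ corner-gray over 3 cells = 1575  → 0.5173
row 9: Σ corner-gray over 3 cells = 1828  → 0.6004
row 10: Σ corner-gray over 3 cells = 1687  → 0.5541
row 11: Σ corner-gray over 3 cells = 1478  → 0.4854
row 12: Σ corner-gray over 3 cells = 1468  → 0.4821
row 13: Σ corner-gray over 3 cells = 1385  → 0.4549
Σ rows: total corner-gray = 21172  → 6.9537 mm³


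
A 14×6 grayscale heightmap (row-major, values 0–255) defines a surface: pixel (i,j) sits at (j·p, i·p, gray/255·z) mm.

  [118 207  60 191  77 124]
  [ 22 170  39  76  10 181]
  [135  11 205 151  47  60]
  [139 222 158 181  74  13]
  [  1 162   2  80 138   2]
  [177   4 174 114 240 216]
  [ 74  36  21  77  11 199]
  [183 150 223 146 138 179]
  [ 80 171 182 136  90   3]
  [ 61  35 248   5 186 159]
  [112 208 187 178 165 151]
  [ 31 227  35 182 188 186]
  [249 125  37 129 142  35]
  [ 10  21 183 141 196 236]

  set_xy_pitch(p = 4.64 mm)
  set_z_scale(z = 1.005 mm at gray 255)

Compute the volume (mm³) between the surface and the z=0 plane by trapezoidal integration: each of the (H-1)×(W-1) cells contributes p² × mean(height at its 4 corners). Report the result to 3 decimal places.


height_mm = gray/255 × 1.005; cell vol = 4.64² × mean(4 corners)
unit = 4.64² × 1.005 / (4×255) = 0.021213 mm³ per gray-sum
row 0: Σ corner-gray over 5 cells = 2105  → 44.6533
row 1: Σ corner-gray over 5 cells = 1816  → 38.5228
row 2: Σ corner-gray over 5 cells = 2445  → 51.8658
row 3: Σ corner-gray over 5 cells = 2189  → 46.4352
row 4: Σ corner-gray over 5 cells = 2224  → 47.1777
row 5: Σ corner-gray over 5 cells = 2020  → 42.8502
row 6: Σ corner-gray over 5 cells = 2239  → 47.4959
row 7: Σ corner-gray over 5 cells = 2917  → 61.8783
row 8: Σ corner-gray over 5 cells = 2409  → 51.1021
row 9: Σ corner-gray over 5 cells = 2907  → 61.6662
row 10: Σ corner-gray over 5 cells = 3220  → 68.3058
row 11: Σ corner-gray over 5 cells = 2631  → 55.8114
row 12: Σ corner-gray over 5 cells = 2478  → 52.5658
Σ rows: total corner-gray = 31600  → 670.3304 mm³

670.330
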